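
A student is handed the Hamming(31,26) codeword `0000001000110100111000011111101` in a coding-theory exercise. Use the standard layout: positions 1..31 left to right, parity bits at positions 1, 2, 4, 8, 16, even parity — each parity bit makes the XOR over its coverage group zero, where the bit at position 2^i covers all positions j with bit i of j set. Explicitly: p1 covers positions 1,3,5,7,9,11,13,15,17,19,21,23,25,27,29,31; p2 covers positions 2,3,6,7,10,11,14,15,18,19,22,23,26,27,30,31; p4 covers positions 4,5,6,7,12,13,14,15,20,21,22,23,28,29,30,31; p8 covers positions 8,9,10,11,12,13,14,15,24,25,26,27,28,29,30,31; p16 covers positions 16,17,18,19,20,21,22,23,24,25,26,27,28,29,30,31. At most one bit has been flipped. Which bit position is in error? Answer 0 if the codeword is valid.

0

s1: b1⊕b3⊕b5⊕b7⊕b9⊕b11⊕b13⊕b15⊕b17⊕b19⊕b21⊕b23⊕b25⊕b27⊕b29⊕b31 = 0⊕0⊕0⊕1⊕0⊕1⊕0⊕0⊕1⊕1⊕0⊕0⊕1⊕1⊕1⊕1 = 0
s2: b2⊕b3⊕b6⊕b7⊕b10⊕b11⊕b14⊕b15⊕b18⊕b19⊕b22⊕b23⊕b26⊕b27⊕b30⊕b31 = 0⊕0⊕0⊕1⊕0⊕1⊕1⊕0⊕1⊕1⊕0⊕0⊕1⊕1⊕0⊕1 = 0
s4: b4⊕b5⊕b6⊕b7⊕b12⊕b13⊕b14⊕b15⊕b20⊕b21⊕b22⊕b23⊕b28⊕b29⊕b30⊕b31 = 0⊕0⊕0⊕1⊕1⊕0⊕1⊕0⊕0⊕0⊕0⊕0⊕1⊕1⊕0⊕1 = 0
s8: b8⊕b9⊕b10⊕b11⊕b12⊕b13⊕b14⊕b15⊕b24⊕b25⊕b26⊕b27⊕b28⊕b29⊕b30⊕b31 = 0⊕0⊕0⊕1⊕1⊕0⊕1⊕0⊕1⊕1⊕1⊕1⊕1⊕1⊕0⊕1 = 0
s16: b16⊕b17⊕b18⊕b19⊕b20⊕b21⊕b22⊕b23⊕b24⊕b25⊕b26⊕b27⊕b28⊕b29⊕b30⊕b31 = 0⊕1⊕1⊕1⊕0⊕0⊕0⊕0⊕1⊕1⊕1⊕1⊕1⊕1⊕0⊕1 = 0
Syndrome (s16...s1) = 00000 → position 0 (no error).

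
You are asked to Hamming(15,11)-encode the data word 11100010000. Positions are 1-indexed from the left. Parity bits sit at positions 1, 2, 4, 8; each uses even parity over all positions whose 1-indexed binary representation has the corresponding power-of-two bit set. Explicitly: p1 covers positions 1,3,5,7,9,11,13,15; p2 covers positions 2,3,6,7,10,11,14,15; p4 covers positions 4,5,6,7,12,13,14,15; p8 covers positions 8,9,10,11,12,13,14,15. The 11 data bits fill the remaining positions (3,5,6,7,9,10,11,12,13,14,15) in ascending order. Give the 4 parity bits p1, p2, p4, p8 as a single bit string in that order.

1101

Place data bits at non-power-of-two positions: b3=1, b5=1, b6=1, b7=0, b9=0, b10=0, b11=1, b12=0, b13=0, b14=0, b15=0.
p1 = XOR of data positions {3,5,7,9,11,13,15} = 1⊕1⊕0⊕0⊕1⊕0⊕0 = 1
p2 = XOR of data positions {3,6,7,10,11,14,15} = 1⊕1⊕0⊕0⊕1⊕0⊕0 = 1
p4 = XOR of data positions {5,6,7,12,13,14,15} = 1⊕1⊕0⊕0⊕0⊕0⊕0 = 0
p8 = XOR of data positions {9,10,11,12,13,14,15} = 0⊕0⊕1⊕0⊕0⊕0⊕0 = 1
Parity bits p1,p2,p4,p8 = 1101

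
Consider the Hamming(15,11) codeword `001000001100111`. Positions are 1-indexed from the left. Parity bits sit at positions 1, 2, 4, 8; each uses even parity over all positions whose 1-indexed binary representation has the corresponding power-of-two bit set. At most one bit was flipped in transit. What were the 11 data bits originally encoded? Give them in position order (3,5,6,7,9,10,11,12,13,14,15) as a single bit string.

s1: b1⊕b3⊕b5⊕b7⊕b9⊕b11⊕b13⊕b15 = 0⊕1⊕0⊕0⊕1⊕0⊕1⊕1 = 0
s2: b2⊕b3⊕b6⊕b7⊕b10⊕b11⊕b14⊕b15 = 0⊕1⊕0⊕0⊕1⊕0⊕1⊕1 = 0
s4: b4⊕b5⊕b6⊕b7⊕b12⊕b13⊕b14⊕b15 = 0⊕0⊕0⊕0⊕0⊕1⊕1⊕1 = 1
s8: b8⊕b9⊕b10⊕b11⊕b12⊕b13⊕b14⊕b15 = 0⊕1⊕1⊕0⊕0⊕1⊕1⊕1 = 1
Syndrome (s8...s1) = 1100 → position 12.
Flip bit 12: corrected codeword = 001000001101111
Data bits at positions 3,5,6,7,9,10,11,12,13,14,15: 10001101111

10001101111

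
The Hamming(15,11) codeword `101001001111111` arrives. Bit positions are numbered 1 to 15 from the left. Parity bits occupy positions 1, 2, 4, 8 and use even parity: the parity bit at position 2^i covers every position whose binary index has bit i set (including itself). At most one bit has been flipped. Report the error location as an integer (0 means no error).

s1: b1⊕b3⊕b5⊕b7⊕b9⊕b11⊕b13⊕b15 = 1⊕1⊕0⊕0⊕1⊕1⊕1⊕1 = 0
s2: b2⊕b3⊕b6⊕b7⊕b10⊕b11⊕b14⊕b15 = 0⊕1⊕1⊕0⊕1⊕1⊕1⊕1 = 0
s4: b4⊕b5⊕b6⊕b7⊕b12⊕b13⊕b14⊕b15 = 0⊕0⊕1⊕0⊕1⊕1⊕1⊕1 = 1
s8: b8⊕b9⊕b10⊕b11⊕b12⊕b13⊕b14⊕b15 = 0⊕1⊕1⊕1⊕1⊕1⊕1⊕1 = 1
Syndrome (s8...s1) = 1100 → position 12.

12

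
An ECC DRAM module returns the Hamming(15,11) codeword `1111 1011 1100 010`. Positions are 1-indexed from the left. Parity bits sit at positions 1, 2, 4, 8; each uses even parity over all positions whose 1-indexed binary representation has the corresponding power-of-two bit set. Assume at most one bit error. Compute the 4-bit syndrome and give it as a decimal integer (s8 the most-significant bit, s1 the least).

s1: b1⊕b3⊕b5⊕b7⊕b9⊕b11⊕b13⊕b15 = 1⊕1⊕1⊕1⊕1⊕0⊕0⊕0 = 1
s2: b2⊕b3⊕b6⊕b7⊕b10⊕b11⊕b14⊕b15 = 1⊕1⊕0⊕1⊕1⊕0⊕1⊕0 = 1
s4: b4⊕b5⊕b6⊕b7⊕b12⊕b13⊕b14⊕b15 = 1⊕1⊕0⊕1⊕0⊕0⊕1⊕0 = 0
s8: b8⊕b9⊕b10⊕b11⊕b12⊕b13⊕b14⊕b15 = 1⊕1⊕1⊕0⊕0⊕0⊕1⊕0 = 0
Syndrome (s8...s1) = 0011 → position 3.

3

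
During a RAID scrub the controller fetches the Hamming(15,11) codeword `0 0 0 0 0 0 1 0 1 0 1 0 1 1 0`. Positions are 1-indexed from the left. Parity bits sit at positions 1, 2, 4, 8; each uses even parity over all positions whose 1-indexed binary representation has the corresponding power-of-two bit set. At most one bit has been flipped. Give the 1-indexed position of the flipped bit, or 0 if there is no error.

s1: b1⊕b3⊕b5⊕b7⊕b9⊕b11⊕b13⊕b15 = 0⊕0⊕0⊕1⊕1⊕1⊕1⊕0 = 0
s2: b2⊕b3⊕b6⊕b7⊕b10⊕b11⊕b14⊕b15 = 0⊕0⊕0⊕1⊕0⊕1⊕1⊕0 = 1
s4: b4⊕b5⊕b6⊕b7⊕b12⊕b13⊕b14⊕b15 = 0⊕0⊕0⊕1⊕0⊕1⊕1⊕0 = 1
s8: b8⊕b9⊕b10⊕b11⊕b12⊕b13⊕b14⊕b15 = 0⊕1⊕0⊕1⊕0⊕1⊕1⊕0 = 0
Syndrome (s8...s1) = 0110 → position 6.

6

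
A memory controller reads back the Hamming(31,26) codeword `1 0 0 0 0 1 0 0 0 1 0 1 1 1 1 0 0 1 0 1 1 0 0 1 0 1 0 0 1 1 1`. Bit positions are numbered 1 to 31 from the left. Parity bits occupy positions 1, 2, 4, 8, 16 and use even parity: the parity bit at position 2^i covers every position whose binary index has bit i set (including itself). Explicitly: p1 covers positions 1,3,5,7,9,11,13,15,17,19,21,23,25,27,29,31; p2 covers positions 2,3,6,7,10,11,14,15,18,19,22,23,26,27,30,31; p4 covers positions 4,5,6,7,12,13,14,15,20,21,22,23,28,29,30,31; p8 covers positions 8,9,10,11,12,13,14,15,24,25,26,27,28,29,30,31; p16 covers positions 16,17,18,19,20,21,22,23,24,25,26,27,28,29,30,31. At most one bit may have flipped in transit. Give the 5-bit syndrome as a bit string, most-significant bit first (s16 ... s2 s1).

00000

s1: b1⊕b3⊕b5⊕b7⊕b9⊕b11⊕b13⊕b15⊕b17⊕b19⊕b21⊕b23⊕b25⊕b27⊕b29⊕b31 = 1⊕0⊕0⊕0⊕0⊕0⊕1⊕1⊕0⊕0⊕1⊕0⊕0⊕0⊕1⊕1 = 0
s2: b2⊕b3⊕b6⊕b7⊕b10⊕b11⊕b14⊕b15⊕b18⊕b19⊕b22⊕b23⊕b26⊕b27⊕b30⊕b31 = 0⊕0⊕1⊕0⊕1⊕0⊕1⊕1⊕1⊕0⊕0⊕0⊕1⊕0⊕1⊕1 = 0
s4: b4⊕b5⊕b6⊕b7⊕b12⊕b13⊕b14⊕b15⊕b20⊕b21⊕b22⊕b23⊕b28⊕b29⊕b30⊕b31 = 0⊕0⊕1⊕0⊕1⊕1⊕1⊕1⊕1⊕1⊕0⊕0⊕0⊕1⊕1⊕1 = 0
s8: b8⊕b9⊕b10⊕b11⊕b12⊕b13⊕b14⊕b15⊕b24⊕b25⊕b26⊕b27⊕b28⊕b29⊕b30⊕b31 = 0⊕0⊕1⊕0⊕1⊕1⊕1⊕1⊕1⊕0⊕1⊕0⊕0⊕1⊕1⊕1 = 0
s16: b16⊕b17⊕b18⊕b19⊕b20⊕b21⊕b22⊕b23⊕b24⊕b25⊕b26⊕b27⊕b28⊕b29⊕b30⊕b31 = 0⊕0⊕1⊕0⊕1⊕1⊕0⊕0⊕1⊕0⊕1⊕0⊕0⊕1⊕1⊕1 = 0
Syndrome (s16...s1) = 00000 → position 0 (no error).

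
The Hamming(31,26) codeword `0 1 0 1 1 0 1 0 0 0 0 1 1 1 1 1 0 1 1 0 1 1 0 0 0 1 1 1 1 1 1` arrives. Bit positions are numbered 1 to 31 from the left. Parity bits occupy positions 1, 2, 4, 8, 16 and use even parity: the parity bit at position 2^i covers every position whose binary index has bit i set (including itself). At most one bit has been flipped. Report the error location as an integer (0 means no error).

s1: b1⊕b3⊕b5⊕b7⊕b9⊕b11⊕b13⊕b15⊕b17⊕b19⊕b21⊕b23⊕b25⊕b27⊕b29⊕b31 = 0⊕0⊕1⊕1⊕0⊕0⊕1⊕1⊕0⊕1⊕1⊕0⊕0⊕1⊕1⊕1 = 1
s2: b2⊕b3⊕b6⊕b7⊕b10⊕b11⊕b14⊕b15⊕b18⊕b19⊕b22⊕b23⊕b26⊕b27⊕b30⊕b31 = 1⊕0⊕0⊕1⊕0⊕0⊕1⊕1⊕1⊕1⊕1⊕0⊕1⊕1⊕1⊕1 = 1
s4: b4⊕b5⊕b6⊕b7⊕b12⊕b13⊕b14⊕b15⊕b20⊕b21⊕b22⊕b23⊕b28⊕b29⊕b30⊕b31 = 1⊕1⊕0⊕1⊕1⊕1⊕1⊕1⊕0⊕1⊕1⊕0⊕1⊕1⊕1⊕1 = 1
s8: b8⊕b9⊕b10⊕b11⊕b12⊕b13⊕b14⊕b15⊕b24⊕b25⊕b26⊕b27⊕b28⊕b29⊕b30⊕b31 = 0⊕0⊕0⊕0⊕1⊕1⊕1⊕1⊕0⊕0⊕1⊕1⊕1⊕1⊕1⊕1 = 0
s16: b16⊕b17⊕b18⊕b19⊕b20⊕b21⊕b22⊕b23⊕b24⊕b25⊕b26⊕b27⊕b28⊕b29⊕b30⊕b31 = 1⊕0⊕1⊕1⊕0⊕1⊕1⊕0⊕0⊕0⊕1⊕1⊕1⊕1⊕1⊕1 = 1
Syndrome (s16...s1) = 10111 → position 23.

23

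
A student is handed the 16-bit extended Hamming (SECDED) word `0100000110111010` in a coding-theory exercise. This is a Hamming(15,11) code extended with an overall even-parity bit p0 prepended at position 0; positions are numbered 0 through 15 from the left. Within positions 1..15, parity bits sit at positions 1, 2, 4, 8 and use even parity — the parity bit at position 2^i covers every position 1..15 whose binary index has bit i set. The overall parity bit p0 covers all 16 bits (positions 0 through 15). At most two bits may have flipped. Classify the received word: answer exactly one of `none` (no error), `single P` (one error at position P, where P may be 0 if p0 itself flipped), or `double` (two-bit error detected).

s1: b1⊕b3⊕b5⊕b7⊕b9⊕b11⊕b13⊕b15 = 1⊕0⊕0⊕1⊕0⊕1⊕0⊕0 = 1
s2: b2⊕b3⊕b6⊕b7⊕b10⊕b11⊕b14⊕b15 = 0⊕0⊕0⊕1⊕1⊕1⊕1⊕0 = 0
s4: b4⊕b5⊕b6⊕b7⊕b12⊕b13⊕b14⊕b15 = 0⊕0⊕0⊕1⊕1⊕0⊕1⊕0 = 1
s8: b8⊕b9⊕b10⊕b11⊕b12⊕b13⊕b14⊕b15 = 1⊕0⊕1⊕1⊕1⊕0⊕1⊕0 = 1
Syndrome (s8...s1) = 1101 → position 13.
Overall parity (XOR of all 16 bits, including p0): 0⊕1⊕0⊕0⊕0⊕0⊕0⊕1⊕1⊕0⊕1⊕1⊕1⊕0⊕1⊕0 = 1
Overall=1, syndrome position=13 → single-bit error at position 13.

single 13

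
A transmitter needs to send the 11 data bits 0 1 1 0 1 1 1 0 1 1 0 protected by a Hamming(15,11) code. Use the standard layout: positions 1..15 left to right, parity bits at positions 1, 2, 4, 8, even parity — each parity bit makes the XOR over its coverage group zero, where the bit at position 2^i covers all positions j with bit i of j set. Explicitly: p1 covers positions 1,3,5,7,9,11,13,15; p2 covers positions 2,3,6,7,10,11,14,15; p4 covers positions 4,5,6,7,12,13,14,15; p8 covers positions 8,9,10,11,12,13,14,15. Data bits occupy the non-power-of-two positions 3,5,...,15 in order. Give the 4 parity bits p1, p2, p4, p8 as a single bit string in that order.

Place data bits at non-power-of-two positions: b3=0, b5=1, b6=1, b7=0, b9=1, b10=1, b11=1, b12=0, b13=1, b14=1, b15=0.
p1 = XOR of data positions {3,5,7,9,11,13,15} = 0⊕1⊕0⊕1⊕1⊕1⊕0 = 0
p2 = XOR of data positions {3,6,7,10,11,14,15} = 0⊕1⊕0⊕1⊕1⊕1⊕0 = 0
p4 = XOR of data positions {5,6,7,12,13,14,15} = 1⊕1⊕0⊕0⊕1⊕1⊕0 = 0
p8 = XOR of data positions {9,10,11,12,13,14,15} = 1⊕1⊕1⊕0⊕1⊕1⊕0 = 1
Parity bits p1,p2,p4,p8 = 0001

0001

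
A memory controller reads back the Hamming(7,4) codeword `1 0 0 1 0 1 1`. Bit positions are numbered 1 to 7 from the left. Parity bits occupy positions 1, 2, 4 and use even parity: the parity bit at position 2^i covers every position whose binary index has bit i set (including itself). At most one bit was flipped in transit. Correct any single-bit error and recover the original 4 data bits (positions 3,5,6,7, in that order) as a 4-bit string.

s1: b1⊕b3⊕b5⊕b7 = 1⊕0⊕0⊕1 = 0
s2: b2⊕b3⊕b6⊕b7 = 0⊕0⊕1⊕1 = 0
s4: b4⊕b5⊕b6⊕b7 = 1⊕0⊕1⊕1 = 1
Syndrome (s4...s1) = 100 → position 4.
Flip bit 4: corrected codeword = 1000011
Data bits at positions 3,5,6,7: 0011

0011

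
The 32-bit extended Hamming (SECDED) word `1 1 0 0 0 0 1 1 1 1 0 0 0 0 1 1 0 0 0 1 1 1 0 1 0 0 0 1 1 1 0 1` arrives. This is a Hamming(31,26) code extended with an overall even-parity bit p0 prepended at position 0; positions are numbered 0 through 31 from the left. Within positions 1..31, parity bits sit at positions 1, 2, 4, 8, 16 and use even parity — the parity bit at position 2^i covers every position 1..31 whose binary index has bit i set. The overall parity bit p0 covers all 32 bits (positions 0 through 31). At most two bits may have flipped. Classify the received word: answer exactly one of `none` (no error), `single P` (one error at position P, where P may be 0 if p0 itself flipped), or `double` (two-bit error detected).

none

s1: b1⊕b3⊕b5⊕b7⊕b9⊕b11⊕b13⊕b15⊕b17⊕b19⊕b21⊕b23⊕b25⊕b27⊕b29⊕b31 = 1⊕0⊕0⊕1⊕1⊕0⊕0⊕1⊕0⊕1⊕1⊕1⊕0⊕1⊕1⊕1 = 0
s2: b2⊕b3⊕b6⊕b7⊕b10⊕b11⊕b14⊕b15⊕b18⊕b19⊕b22⊕b23⊕b26⊕b27⊕b30⊕b31 = 0⊕0⊕1⊕1⊕0⊕0⊕1⊕1⊕0⊕1⊕0⊕1⊕0⊕1⊕0⊕1 = 0
s4: b4⊕b5⊕b6⊕b7⊕b12⊕b13⊕b14⊕b15⊕b20⊕b21⊕b22⊕b23⊕b28⊕b29⊕b30⊕b31 = 0⊕0⊕1⊕1⊕0⊕0⊕1⊕1⊕1⊕1⊕0⊕1⊕1⊕1⊕0⊕1 = 0
s8: b8⊕b9⊕b10⊕b11⊕b12⊕b13⊕b14⊕b15⊕b24⊕b25⊕b26⊕b27⊕b28⊕b29⊕b30⊕b31 = 1⊕1⊕0⊕0⊕0⊕0⊕1⊕1⊕0⊕0⊕0⊕1⊕1⊕1⊕0⊕1 = 0
s16: b16⊕b17⊕b18⊕b19⊕b20⊕b21⊕b22⊕b23⊕b24⊕b25⊕b26⊕b27⊕b28⊕b29⊕b30⊕b31 = 0⊕0⊕0⊕1⊕1⊕1⊕0⊕1⊕0⊕0⊕0⊕1⊕1⊕1⊕0⊕1 = 0
Syndrome (s16...s1) = 00000 → position 0 (no error).
Overall parity (XOR of all 32 bits, including p0): 1⊕1⊕0⊕0⊕0⊕0⊕1⊕1⊕1⊕1⊕0⊕0⊕0⊕0⊕1⊕1⊕0⊕0⊕0⊕1⊕1⊕1⊕0⊕1⊕0⊕0⊕0⊕1⊕1⊕1⊕0⊕1 = 0
Overall=0, syndrome position=0 → no error.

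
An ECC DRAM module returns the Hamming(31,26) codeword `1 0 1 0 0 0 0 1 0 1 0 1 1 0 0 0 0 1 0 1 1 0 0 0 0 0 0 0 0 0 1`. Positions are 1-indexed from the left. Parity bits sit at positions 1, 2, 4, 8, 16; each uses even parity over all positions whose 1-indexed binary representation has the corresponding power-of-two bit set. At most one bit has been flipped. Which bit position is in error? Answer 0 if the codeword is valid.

s1: b1⊕b3⊕b5⊕b7⊕b9⊕b11⊕b13⊕b15⊕b17⊕b19⊕b21⊕b23⊕b25⊕b27⊕b29⊕b31 = 1⊕1⊕0⊕0⊕0⊕0⊕1⊕0⊕0⊕0⊕1⊕0⊕0⊕0⊕0⊕1 = 1
s2: b2⊕b3⊕b6⊕b7⊕b10⊕b11⊕b14⊕b15⊕b18⊕b19⊕b22⊕b23⊕b26⊕b27⊕b30⊕b31 = 0⊕1⊕0⊕0⊕1⊕0⊕0⊕0⊕1⊕0⊕0⊕0⊕0⊕0⊕0⊕1 = 0
s4: b4⊕b5⊕b6⊕b7⊕b12⊕b13⊕b14⊕b15⊕b20⊕b21⊕b22⊕b23⊕b28⊕b29⊕b30⊕b31 = 0⊕0⊕0⊕0⊕1⊕1⊕0⊕0⊕1⊕1⊕0⊕0⊕0⊕0⊕0⊕1 = 1
s8: b8⊕b9⊕b10⊕b11⊕b12⊕b13⊕b14⊕b15⊕b24⊕b25⊕b26⊕b27⊕b28⊕b29⊕b30⊕b31 = 1⊕0⊕1⊕0⊕1⊕1⊕0⊕0⊕0⊕0⊕0⊕0⊕0⊕0⊕0⊕1 = 1
s16: b16⊕b17⊕b18⊕b19⊕b20⊕b21⊕b22⊕b23⊕b24⊕b25⊕b26⊕b27⊕b28⊕b29⊕b30⊕b31 = 0⊕0⊕1⊕0⊕1⊕1⊕0⊕0⊕0⊕0⊕0⊕0⊕0⊕0⊕0⊕1 = 0
Syndrome (s16...s1) = 01101 → position 13.

13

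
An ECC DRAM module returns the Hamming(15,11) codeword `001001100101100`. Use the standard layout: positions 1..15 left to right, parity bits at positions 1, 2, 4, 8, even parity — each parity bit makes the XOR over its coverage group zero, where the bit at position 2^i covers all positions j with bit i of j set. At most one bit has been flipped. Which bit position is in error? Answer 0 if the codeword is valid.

9

s1: b1⊕b3⊕b5⊕b7⊕b9⊕b11⊕b13⊕b15 = 0⊕1⊕0⊕1⊕0⊕0⊕1⊕0 = 1
s2: b2⊕b3⊕b6⊕b7⊕b10⊕b11⊕b14⊕b15 = 0⊕1⊕1⊕1⊕1⊕0⊕0⊕0 = 0
s4: b4⊕b5⊕b6⊕b7⊕b12⊕b13⊕b14⊕b15 = 0⊕0⊕1⊕1⊕1⊕1⊕0⊕0 = 0
s8: b8⊕b9⊕b10⊕b11⊕b12⊕b13⊕b14⊕b15 = 0⊕0⊕1⊕0⊕1⊕1⊕0⊕0 = 1
Syndrome (s8...s1) = 1001 → position 9.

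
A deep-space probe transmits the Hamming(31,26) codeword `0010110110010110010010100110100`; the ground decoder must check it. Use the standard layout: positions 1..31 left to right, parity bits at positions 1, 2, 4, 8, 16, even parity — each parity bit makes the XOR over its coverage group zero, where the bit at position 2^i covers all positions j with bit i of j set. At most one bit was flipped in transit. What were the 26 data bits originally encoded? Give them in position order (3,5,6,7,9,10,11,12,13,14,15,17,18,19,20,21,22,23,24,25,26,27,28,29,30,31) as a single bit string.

11101001011010010100110100

s1: b1⊕b3⊕b5⊕b7⊕b9⊕b11⊕b13⊕b15⊕b17⊕b19⊕b21⊕b23⊕b25⊕b27⊕b29⊕b31 = 0⊕1⊕1⊕0⊕1⊕0⊕0⊕1⊕0⊕0⊕1⊕1⊕0⊕1⊕1⊕0 = 0
s2: b2⊕b3⊕b6⊕b7⊕b10⊕b11⊕b14⊕b15⊕b18⊕b19⊕b22⊕b23⊕b26⊕b27⊕b30⊕b31 = 0⊕1⊕1⊕0⊕0⊕0⊕1⊕1⊕1⊕0⊕0⊕1⊕1⊕1⊕0⊕0 = 0
s4: b4⊕b5⊕b6⊕b7⊕b12⊕b13⊕b14⊕b15⊕b20⊕b21⊕b22⊕b23⊕b28⊕b29⊕b30⊕b31 = 0⊕1⊕1⊕0⊕1⊕0⊕1⊕1⊕0⊕1⊕0⊕1⊕0⊕1⊕0⊕0 = 0
s8: b8⊕b9⊕b10⊕b11⊕b12⊕b13⊕b14⊕b15⊕b24⊕b25⊕b26⊕b27⊕b28⊕b29⊕b30⊕b31 = 1⊕1⊕0⊕0⊕1⊕0⊕1⊕1⊕0⊕0⊕1⊕1⊕0⊕1⊕0⊕0 = 0
s16: b16⊕b17⊕b18⊕b19⊕b20⊕b21⊕b22⊕b23⊕b24⊕b25⊕b26⊕b27⊕b28⊕b29⊕b30⊕b31 = 0⊕0⊕1⊕0⊕0⊕1⊕0⊕1⊕0⊕0⊕1⊕1⊕0⊕1⊕0⊕0 = 0
Syndrome (s16...s1) = 00000 → position 0 (no error).
No correction needed.
Data bits at positions 3,5,6,7,9,10,11,12,13,14,15,17,18,19,20,21,22,23,24,25,26,27,28,29,30,31: 11101001011010010100110100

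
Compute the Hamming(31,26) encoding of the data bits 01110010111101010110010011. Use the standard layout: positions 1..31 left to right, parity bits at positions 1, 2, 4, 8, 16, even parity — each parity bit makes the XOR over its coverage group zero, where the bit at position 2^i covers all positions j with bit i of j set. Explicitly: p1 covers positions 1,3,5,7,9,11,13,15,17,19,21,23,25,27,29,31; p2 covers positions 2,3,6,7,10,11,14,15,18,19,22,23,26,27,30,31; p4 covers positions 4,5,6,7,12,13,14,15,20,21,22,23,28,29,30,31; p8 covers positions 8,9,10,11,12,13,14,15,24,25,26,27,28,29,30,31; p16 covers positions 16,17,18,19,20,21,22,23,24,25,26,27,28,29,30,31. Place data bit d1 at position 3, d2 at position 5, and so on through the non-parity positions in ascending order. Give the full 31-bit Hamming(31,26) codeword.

1000111000101110101010110010011

Place data bits at non-power-of-two positions: b3=0, b5=1, b6=1, b7=1, b9=0, b10=0, b11=1, b12=0, b13=1, b14=1, b15=1, b17=1, b18=0, b19=1, b20=0, b21=1, b22=0, b23=1, b24=1, b25=0, b26=0, b27=1, b28=0, b29=0, b30=1, b31=1.
p1 = XOR of data positions {3,5,7,9,11,13,15,17,19,21,23,25,27,29,31} = 0⊕1⊕1⊕0⊕1⊕1⊕1⊕1⊕1⊕1⊕1⊕0⊕1⊕0⊕1 = 1
p2 = XOR of data positions {3,6,7,10,11,14,15,18,19,22,23,26,27,30,31} = 0⊕1⊕1⊕0⊕1⊕1⊕1⊕0⊕1⊕0⊕1⊕0⊕1⊕1⊕1 = 0
p4 = XOR of data positions {5,6,7,12,13,14,15,20,21,22,23,28,29,30,31} = 1⊕1⊕1⊕0⊕1⊕1⊕1⊕0⊕1⊕0⊕1⊕0⊕0⊕1⊕1 = 0
p8 = XOR of data positions {9,10,11,12,13,14,15,24,25,26,27,28,29,30,31} = 0⊕0⊕1⊕0⊕1⊕1⊕1⊕1⊕0⊕0⊕1⊕0⊕0⊕1⊕1 = 0
p16 = XOR of data positions {17,18,19,20,21,22,23,24,25,26,27,28,29,30,31} = 1⊕0⊕1⊕0⊕1⊕0⊕1⊕1⊕0⊕0⊕1⊕0⊕0⊕1⊕1 = 0
Codeword b1..b31 = 1000111000101110101010110010011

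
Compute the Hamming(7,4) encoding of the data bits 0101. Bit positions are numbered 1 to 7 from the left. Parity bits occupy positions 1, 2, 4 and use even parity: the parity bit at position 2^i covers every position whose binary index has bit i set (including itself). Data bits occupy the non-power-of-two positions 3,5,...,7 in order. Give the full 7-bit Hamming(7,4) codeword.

Place data bits at non-power-of-two positions: b3=0, b5=1, b6=0, b7=1.
p1 = XOR of data positions {3,5,7} = 0⊕1⊕1 = 0
p2 = XOR of data positions {3,6,7} = 0⊕0⊕1 = 1
p4 = XOR of data positions {5,6,7} = 1⊕0⊕1 = 0
Codeword b1..b7 = 0100101

0100101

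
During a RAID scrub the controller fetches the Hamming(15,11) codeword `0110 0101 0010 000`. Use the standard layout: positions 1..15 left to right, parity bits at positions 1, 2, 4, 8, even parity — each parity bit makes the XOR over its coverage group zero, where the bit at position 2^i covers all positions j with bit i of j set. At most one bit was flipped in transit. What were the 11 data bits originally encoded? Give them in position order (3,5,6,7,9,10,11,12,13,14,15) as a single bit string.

s1: b1⊕b3⊕b5⊕b7⊕b9⊕b11⊕b13⊕b15 = 0⊕1⊕0⊕0⊕0⊕1⊕0⊕0 = 0
s2: b2⊕b3⊕b6⊕b7⊕b10⊕b11⊕b14⊕b15 = 1⊕1⊕1⊕0⊕0⊕1⊕0⊕0 = 0
s4: b4⊕b5⊕b6⊕b7⊕b12⊕b13⊕b14⊕b15 = 0⊕0⊕1⊕0⊕0⊕0⊕0⊕0 = 1
s8: b8⊕b9⊕b10⊕b11⊕b12⊕b13⊕b14⊕b15 = 1⊕0⊕0⊕1⊕0⊕0⊕0⊕0 = 0
Syndrome (s8...s1) = 0100 → position 4.
Flip bit 4: corrected codeword = 011101010010000
Data bits at positions 3,5,6,7,9,10,11,12,13,14,15: 10100010000

10100010000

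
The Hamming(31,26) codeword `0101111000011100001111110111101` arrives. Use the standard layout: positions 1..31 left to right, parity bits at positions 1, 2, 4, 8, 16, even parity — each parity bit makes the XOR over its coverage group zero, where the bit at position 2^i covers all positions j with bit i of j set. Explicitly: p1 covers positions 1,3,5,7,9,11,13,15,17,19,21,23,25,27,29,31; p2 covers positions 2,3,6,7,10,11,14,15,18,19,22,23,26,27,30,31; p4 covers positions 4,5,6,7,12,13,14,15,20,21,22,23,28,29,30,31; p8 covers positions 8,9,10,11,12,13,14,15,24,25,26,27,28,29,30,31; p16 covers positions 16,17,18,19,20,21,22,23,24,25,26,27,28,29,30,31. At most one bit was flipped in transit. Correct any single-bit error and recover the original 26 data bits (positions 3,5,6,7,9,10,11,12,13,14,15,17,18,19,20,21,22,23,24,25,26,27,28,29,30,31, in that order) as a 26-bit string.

01110001110001111111111101

s1: b1⊕b3⊕b5⊕b7⊕b9⊕b11⊕b13⊕b15⊕b17⊕b19⊕b21⊕b23⊕b25⊕b27⊕b29⊕b31 = 0⊕0⊕1⊕1⊕0⊕0⊕1⊕0⊕0⊕1⊕1⊕1⊕0⊕1⊕1⊕1 = 1
s2: b2⊕b3⊕b6⊕b7⊕b10⊕b11⊕b14⊕b15⊕b18⊕b19⊕b22⊕b23⊕b26⊕b27⊕b30⊕b31 = 1⊕0⊕1⊕1⊕0⊕0⊕1⊕0⊕0⊕1⊕1⊕1⊕1⊕1⊕0⊕1 = 0
s4: b4⊕b5⊕b6⊕b7⊕b12⊕b13⊕b14⊕b15⊕b20⊕b21⊕b22⊕b23⊕b28⊕b29⊕b30⊕b31 = 1⊕1⊕1⊕1⊕1⊕1⊕1⊕0⊕1⊕1⊕1⊕1⊕1⊕1⊕0⊕1 = 0
s8: b8⊕b9⊕b10⊕b11⊕b12⊕b13⊕b14⊕b15⊕b24⊕b25⊕b26⊕b27⊕b28⊕b29⊕b30⊕b31 = 0⊕0⊕0⊕0⊕1⊕1⊕1⊕0⊕1⊕0⊕1⊕1⊕1⊕1⊕0⊕1 = 1
s16: b16⊕b17⊕b18⊕b19⊕b20⊕b21⊕b22⊕b23⊕b24⊕b25⊕b26⊕b27⊕b28⊕b29⊕b30⊕b31 = 0⊕0⊕0⊕1⊕1⊕1⊕1⊕1⊕1⊕0⊕1⊕1⊕1⊕1⊕0⊕1 = 1
Syndrome (s16...s1) = 11001 → position 25.
Flip bit 25: corrected codeword = 0101111000011100001111111111101
Data bits at positions 3,5,6,7,9,10,11,12,13,14,15,17,18,19,20,21,22,23,24,25,26,27,28,29,30,31: 01110001110001111111111101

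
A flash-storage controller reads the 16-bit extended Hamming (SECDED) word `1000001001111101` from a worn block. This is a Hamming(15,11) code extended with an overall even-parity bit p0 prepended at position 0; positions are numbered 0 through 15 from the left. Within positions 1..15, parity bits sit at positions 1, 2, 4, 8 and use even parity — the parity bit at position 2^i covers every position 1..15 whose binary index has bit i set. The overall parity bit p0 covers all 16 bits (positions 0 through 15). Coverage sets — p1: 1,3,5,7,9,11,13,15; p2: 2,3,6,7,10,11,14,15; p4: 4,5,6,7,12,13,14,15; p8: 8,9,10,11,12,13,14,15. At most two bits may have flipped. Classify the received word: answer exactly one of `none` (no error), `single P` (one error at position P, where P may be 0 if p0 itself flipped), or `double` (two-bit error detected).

s1: b1⊕b3⊕b5⊕b7⊕b9⊕b11⊕b13⊕b15 = 0⊕0⊕0⊕0⊕1⊕1⊕1⊕1 = 0
s2: b2⊕b3⊕b6⊕b7⊕b10⊕b11⊕b14⊕b15 = 0⊕0⊕1⊕0⊕1⊕1⊕0⊕1 = 0
s4: b4⊕b5⊕b6⊕b7⊕b12⊕b13⊕b14⊕b15 = 0⊕0⊕1⊕0⊕1⊕1⊕0⊕1 = 0
s8: b8⊕b9⊕b10⊕b11⊕b12⊕b13⊕b14⊕b15 = 0⊕1⊕1⊕1⊕1⊕1⊕0⊕1 = 0
Syndrome (s8...s1) = 0000 → position 0 (no error).
Overall parity (XOR of all 16 bits, including p0): 1⊕0⊕0⊕0⊕0⊕0⊕1⊕0⊕0⊕1⊕1⊕1⊕1⊕1⊕0⊕1 = 0
Overall=0, syndrome position=0 → no error.

none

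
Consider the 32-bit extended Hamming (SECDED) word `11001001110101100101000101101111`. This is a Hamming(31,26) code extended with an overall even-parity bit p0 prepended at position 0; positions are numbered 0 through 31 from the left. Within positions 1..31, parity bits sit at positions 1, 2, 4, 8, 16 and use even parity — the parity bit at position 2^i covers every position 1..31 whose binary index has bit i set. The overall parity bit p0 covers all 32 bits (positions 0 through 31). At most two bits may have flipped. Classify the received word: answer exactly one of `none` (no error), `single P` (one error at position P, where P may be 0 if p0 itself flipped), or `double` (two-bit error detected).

double

s1: b1⊕b3⊕b5⊕b7⊕b9⊕b11⊕b13⊕b15⊕b17⊕b19⊕b21⊕b23⊕b25⊕b27⊕b29⊕b31 = 1⊕0⊕0⊕1⊕1⊕1⊕1⊕0⊕1⊕1⊕0⊕1⊕1⊕0⊕1⊕1 = 1
s2: b2⊕b3⊕b6⊕b7⊕b10⊕b11⊕b14⊕b15⊕b18⊕b19⊕b22⊕b23⊕b26⊕b27⊕b30⊕b31 = 0⊕0⊕0⊕1⊕0⊕1⊕1⊕0⊕0⊕1⊕0⊕1⊕1⊕0⊕1⊕1 = 0
s4: b4⊕b5⊕b6⊕b7⊕b12⊕b13⊕b14⊕b15⊕b20⊕b21⊕b22⊕b23⊕b28⊕b29⊕b30⊕b31 = 1⊕0⊕0⊕1⊕0⊕1⊕1⊕0⊕0⊕0⊕0⊕1⊕1⊕1⊕1⊕1 = 1
s8: b8⊕b9⊕b10⊕b11⊕b12⊕b13⊕b14⊕b15⊕b24⊕b25⊕b26⊕b27⊕b28⊕b29⊕b30⊕b31 = 1⊕1⊕0⊕1⊕0⊕1⊕1⊕0⊕0⊕1⊕1⊕0⊕1⊕1⊕1⊕1 = 1
s16: b16⊕b17⊕b18⊕b19⊕b20⊕b21⊕b22⊕b23⊕b24⊕b25⊕b26⊕b27⊕b28⊕b29⊕b30⊕b31 = 0⊕1⊕0⊕1⊕0⊕0⊕0⊕1⊕0⊕1⊕1⊕0⊕1⊕1⊕1⊕1 = 1
Syndrome (s16...s1) = 11101 → position 29.
Overall parity (XOR of all 32 bits, including p0): 1⊕1⊕0⊕0⊕1⊕0⊕0⊕1⊕1⊕1⊕0⊕1⊕0⊕1⊕1⊕0⊕0⊕1⊕0⊕1⊕0⊕0⊕0⊕1⊕0⊕1⊕1⊕0⊕1⊕1⊕1⊕1 = 0
Overall=0, syndrome position=29 → double-bit error detected (uncorrectable).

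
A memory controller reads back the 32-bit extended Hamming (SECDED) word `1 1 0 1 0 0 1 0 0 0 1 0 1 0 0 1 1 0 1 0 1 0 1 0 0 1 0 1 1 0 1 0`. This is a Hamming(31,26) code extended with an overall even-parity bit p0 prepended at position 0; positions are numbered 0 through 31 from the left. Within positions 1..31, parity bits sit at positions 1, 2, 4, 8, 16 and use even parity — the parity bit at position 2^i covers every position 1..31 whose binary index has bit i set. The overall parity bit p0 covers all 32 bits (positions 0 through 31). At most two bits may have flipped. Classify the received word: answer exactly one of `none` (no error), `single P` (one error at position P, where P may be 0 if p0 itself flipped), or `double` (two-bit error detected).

single 13

s1: b1⊕b3⊕b5⊕b7⊕b9⊕b11⊕b13⊕b15⊕b17⊕b19⊕b21⊕b23⊕b25⊕b27⊕b29⊕b31 = 1⊕1⊕0⊕0⊕0⊕0⊕0⊕1⊕0⊕0⊕0⊕0⊕1⊕1⊕0⊕0 = 1
s2: b2⊕b3⊕b6⊕b7⊕b10⊕b11⊕b14⊕b15⊕b18⊕b19⊕b22⊕b23⊕b26⊕b27⊕b30⊕b31 = 0⊕1⊕1⊕0⊕1⊕0⊕0⊕1⊕1⊕0⊕1⊕0⊕0⊕1⊕1⊕0 = 0
s4: b4⊕b5⊕b6⊕b7⊕b12⊕b13⊕b14⊕b15⊕b20⊕b21⊕b22⊕b23⊕b28⊕b29⊕b30⊕b31 = 0⊕0⊕1⊕0⊕1⊕0⊕0⊕1⊕1⊕0⊕1⊕0⊕1⊕0⊕1⊕0 = 1
s8: b8⊕b9⊕b10⊕b11⊕b12⊕b13⊕b14⊕b15⊕b24⊕b25⊕b26⊕b27⊕b28⊕b29⊕b30⊕b31 = 0⊕0⊕1⊕0⊕1⊕0⊕0⊕1⊕0⊕1⊕0⊕1⊕1⊕0⊕1⊕0 = 1
s16: b16⊕b17⊕b18⊕b19⊕b20⊕b21⊕b22⊕b23⊕b24⊕b25⊕b26⊕b27⊕b28⊕b29⊕b30⊕b31 = 1⊕0⊕1⊕0⊕1⊕0⊕1⊕0⊕0⊕1⊕0⊕1⊕1⊕0⊕1⊕0 = 0
Syndrome (s16...s1) = 01101 → position 13.
Overall parity (XOR of all 32 bits, including p0): 1⊕1⊕0⊕1⊕0⊕0⊕1⊕0⊕0⊕0⊕1⊕0⊕1⊕0⊕0⊕1⊕1⊕0⊕1⊕0⊕1⊕0⊕1⊕0⊕0⊕1⊕0⊕1⊕1⊕0⊕1⊕0 = 1
Overall=1, syndrome position=13 → single-bit error at position 13.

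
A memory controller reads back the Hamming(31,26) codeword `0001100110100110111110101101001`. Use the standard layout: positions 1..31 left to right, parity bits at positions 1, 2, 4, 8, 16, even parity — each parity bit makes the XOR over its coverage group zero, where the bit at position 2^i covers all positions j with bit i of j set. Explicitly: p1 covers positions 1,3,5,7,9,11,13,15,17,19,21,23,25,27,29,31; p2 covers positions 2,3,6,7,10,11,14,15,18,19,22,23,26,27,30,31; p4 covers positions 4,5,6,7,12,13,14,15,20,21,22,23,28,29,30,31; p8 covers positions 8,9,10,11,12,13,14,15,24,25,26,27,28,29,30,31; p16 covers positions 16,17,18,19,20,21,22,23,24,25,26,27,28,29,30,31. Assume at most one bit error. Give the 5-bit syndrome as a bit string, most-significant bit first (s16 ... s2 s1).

01100

s1: b1⊕b3⊕b5⊕b7⊕b9⊕b11⊕b13⊕b15⊕b17⊕b19⊕b21⊕b23⊕b25⊕b27⊕b29⊕b31 = 0⊕0⊕1⊕0⊕1⊕1⊕0⊕1⊕1⊕1⊕1⊕1⊕1⊕0⊕0⊕1 = 0
s2: b2⊕b3⊕b6⊕b7⊕b10⊕b11⊕b14⊕b15⊕b18⊕b19⊕b22⊕b23⊕b26⊕b27⊕b30⊕b31 = 0⊕0⊕0⊕0⊕0⊕1⊕1⊕1⊕1⊕1⊕0⊕1⊕1⊕0⊕0⊕1 = 0
s4: b4⊕b5⊕b6⊕b7⊕b12⊕b13⊕b14⊕b15⊕b20⊕b21⊕b22⊕b23⊕b28⊕b29⊕b30⊕b31 = 1⊕1⊕0⊕0⊕0⊕0⊕1⊕1⊕1⊕1⊕0⊕1⊕1⊕0⊕0⊕1 = 1
s8: b8⊕b9⊕b10⊕b11⊕b12⊕b13⊕b14⊕b15⊕b24⊕b25⊕b26⊕b27⊕b28⊕b29⊕b30⊕b31 = 1⊕1⊕0⊕1⊕0⊕0⊕1⊕1⊕0⊕1⊕1⊕0⊕1⊕0⊕0⊕1 = 1
s16: b16⊕b17⊕b18⊕b19⊕b20⊕b21⊕b22⊕b23⊕b24⊕b25⊕b26⊕b27⊕b28⊕b29⊕b30⊕b31 = 0⊕1⊕1⊕1⊕1⊕1⊕0⊕1⊕0⊕1⊕1⊕0⊕1⊕0⊕0⊕1 = 0
Syndrome (s16...s1) = 01100 → position 12.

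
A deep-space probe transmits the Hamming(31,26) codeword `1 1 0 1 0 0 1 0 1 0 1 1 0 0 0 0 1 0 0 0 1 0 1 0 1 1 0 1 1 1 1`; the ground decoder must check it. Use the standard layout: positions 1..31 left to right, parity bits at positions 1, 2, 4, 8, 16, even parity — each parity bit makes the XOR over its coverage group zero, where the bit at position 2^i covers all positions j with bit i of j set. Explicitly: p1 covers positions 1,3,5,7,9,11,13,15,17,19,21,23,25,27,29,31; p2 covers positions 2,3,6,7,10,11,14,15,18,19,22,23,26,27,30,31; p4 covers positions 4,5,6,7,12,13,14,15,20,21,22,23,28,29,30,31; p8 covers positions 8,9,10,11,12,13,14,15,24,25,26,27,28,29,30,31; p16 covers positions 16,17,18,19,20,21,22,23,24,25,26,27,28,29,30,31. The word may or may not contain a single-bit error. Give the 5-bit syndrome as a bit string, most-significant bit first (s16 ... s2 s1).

s1: b1⊕b3⊕b5⊕b7⊕b9⊕b11⊕b13⊕b15⊕b17⊕b19⊕b21⊕b23⊕b25⊕b27⊕b29⊕b31 = 1⊕0⊕0⊕1⊕1⊕1⊕0⊕0⊕1⊕0⊕1⊕1⊕1⊕0⊕1⊕1 = 0
s2: b2⊕b3⊕b6⊕b7⊕b10⊕b11⊕b14⊕b15⊕b18⊕b19⊕b22⊕b23⊕b26⊕b27⊕b30⊕b31 = 1⊕0⊕0⊕1⊕0⊕1⊕0⊕0⊕0⊕0⊕0⊕1⊕1⊕0⊕1⊕1 = 1
s4: b4⊕b5⊕b6⊕b7⊕b12⊕b13⊕b14⊕b15⊕b20⊕b21⊕b22⊕b23⊕b28⊕b29⊕b30⊕b31 = 1⊕0⊕0⊕1⊕1⊕0⊕0⊕0⊕0⊕1⊕0⊕1⊕1⊕1⊕1⊕1 = 1
s8: b8⊕b9⊕b10⊕b11⊕b12⊕b13⊕b14⊕b15⊕b24⊕b25⊕b26⊕b27⊕b28⊕b29⊕b30⊕b31 = 0⊕1⊕0⊕1⊕1⊕0⊕0⊕0⊕0⊕1⊕1⊕0⊕1⊕1⊕1⊕1 = 1
s16: b16⊕b17⊕b18⊕b19⊕b20⊕b21⊕b22⊕b23⊕b24⊕b25⊕b26⊕b27⊕b28⊕b29⊕b30⊕b31 = 0⊕1⊕0⊕0⊕0⊕1⊕0⊕1⊕0⊕1⊕1⊕0⊕1⊕1⊕1⊕1 = 1
Syndrome (s16...s1) = 11110 → position 30.

11110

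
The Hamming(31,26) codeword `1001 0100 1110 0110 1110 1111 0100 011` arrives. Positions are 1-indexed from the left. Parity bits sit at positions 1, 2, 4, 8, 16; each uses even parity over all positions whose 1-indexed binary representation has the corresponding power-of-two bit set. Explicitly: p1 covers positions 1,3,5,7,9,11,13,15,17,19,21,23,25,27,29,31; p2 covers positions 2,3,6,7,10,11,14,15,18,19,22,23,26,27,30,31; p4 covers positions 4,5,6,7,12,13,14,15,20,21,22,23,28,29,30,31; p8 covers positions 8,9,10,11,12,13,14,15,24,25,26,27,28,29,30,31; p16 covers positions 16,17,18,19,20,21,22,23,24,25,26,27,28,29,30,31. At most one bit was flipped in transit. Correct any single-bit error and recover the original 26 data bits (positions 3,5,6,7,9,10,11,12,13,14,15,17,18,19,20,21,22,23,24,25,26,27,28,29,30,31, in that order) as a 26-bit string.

s1: b1⊕b3⊕b5⊕b7⊕b9⊕b11⊕b13⊕b15⊕b17⊕b19⊕b21⊕b23⊕b25⊕b27⊕b29⊕b31 = 1⊕0⊕0⊕0⊕1⊕1⊕0⊕1⊕1⊕1⊕1⊕1⊕0⊕0⊕0⊕1 = 1
s2: b2⊕b3⊕b6⊕b7⊕b10⊕b11⊕b14⊕b15⊕b18⊕b19⊕b22⊕b23⊕b26⊕b27⊕b30⊕b31 = 0⊕0⊕1⊕0⊕1⊕1⊕1⊕1⊕1⊕1⊕1⊕1⊕1⊕0⊕1⊕1 = 0
s4: b4⊕b5⊕b6⊕b7⊕b12⊕b13⊕b14⊕b15⊕b20⊕b21⊕b22⊕b23⊕b28⊕b29⊕b30⊕b31 = 1⊕0⊕1⊕0⊕0⊕0⊕1⊕1⊕0⊕1⊕1⊕1⊕0⊕0⊕1⊕1 = 1
s8: b8⊕b9⊕b10⊕b11⊕b12⊕b13⊕b14⊕b15⊕b24⊕b25⊕b26⊕b27⊕b28⊕b29⊕b30⊕b31 = 0⊕1⊕1⊕1⊕0⊕0⊕1⊕1⊕1⊕0⊕1⊕0⊕0⊕0⊕1⊕1 = 1
s16: b16⊕b17⊕b18⊕b19⊕b20⊕b21⊕b22⊕b23⊕b24⊕b25⊕b26⊕b27⊕b28⊕b29⊕b30⊕b31 = 0⊕1⊕1⊕1⊕0⊕1⊕1⊕1⊕1⊕0⊕1⊕0⊕0⊕0⊕1⊕1 = 0
Syndrome (s16...s1) = 01101 → position 13.
Flip bit 13: corrected codeword = 1001010011101110111011110100011
Data bits at positions 3,5,6,7,9,10,11,12,13,14,15,17,18,19,20,21,22,23,24,25,26,27,28,29,30,31: 00101110111111011110100011

00101110111111011110100011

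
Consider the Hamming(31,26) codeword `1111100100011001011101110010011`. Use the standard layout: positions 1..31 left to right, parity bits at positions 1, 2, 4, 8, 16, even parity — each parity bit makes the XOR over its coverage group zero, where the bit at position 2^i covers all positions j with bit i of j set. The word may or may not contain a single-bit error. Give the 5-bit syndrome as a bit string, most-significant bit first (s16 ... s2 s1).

s1: b1⊕b3⊕b5⊕b7⊕b9⊕b11⊕b13⊕b15⊕b17⊕b19⊕b21⊕b23⊕b25⊕b27⊕b29⊕b31 = 1⊕1⊕1⊕0⊕0⊕0⊕1⊕0⊕0⊕1⊕0⊕1⊕0⊕1⊕0⊕1 = 0
s2: b2⊕b3⊕b6⊕b7⊕b10⊕b11⊕b14⊕b15⊕b18⊕b19⊕b22⊕b23⊕b26⊕b27⊕b30⊕b31 = 1⊕1⊕0⊕0⊕0⊕0⊕0⊕0⊕1⊕1⊕1⊕1⊕0⊕1⊕1⊕1 = 1
s4: b4⊕b5⊕b6⊕b7⊕b12⊕b13⊕b14⊕b15⊕b20⊕b21⊕b22⊕b23⊕b28⊕b29⊕b30⊕b31 = 1⊕1⊕0⊕0⊕1⊕1⊕0⊕0⊕1⊕0⊕1⊕1⊕0⊕0⊕1⊕1 = 1
s8: b8⊕b9⊕b10⊕b11⊕b12⊕b13⊕b14⊕b15⊕b24⊕b25⊕b26⊕b27⊕b28⊕b29⊕b30⊕b31 = 1⊕0⊕0⊕0⊕1⊕1⊕0⊕0⊕1⊕0⊕0⊕1⊕0⊕0⊕1⊕1 = 1
s16: b16⊕b17⊕b18⊕b19⊕b20⊕b21⊕b22⊕b23⊕b24⊕b25⊕b26⊕b27⊕b28⊕b29⊕b30⊕b31 = 1⊕0⊕1⊕1⊕1⊕0⊕1⊕1⊕1⊕0⊕0⊕1⊕0⊕0⊕1⊕1 = 0
Syndrome (s16...s1) = 01110 → position 14.

01110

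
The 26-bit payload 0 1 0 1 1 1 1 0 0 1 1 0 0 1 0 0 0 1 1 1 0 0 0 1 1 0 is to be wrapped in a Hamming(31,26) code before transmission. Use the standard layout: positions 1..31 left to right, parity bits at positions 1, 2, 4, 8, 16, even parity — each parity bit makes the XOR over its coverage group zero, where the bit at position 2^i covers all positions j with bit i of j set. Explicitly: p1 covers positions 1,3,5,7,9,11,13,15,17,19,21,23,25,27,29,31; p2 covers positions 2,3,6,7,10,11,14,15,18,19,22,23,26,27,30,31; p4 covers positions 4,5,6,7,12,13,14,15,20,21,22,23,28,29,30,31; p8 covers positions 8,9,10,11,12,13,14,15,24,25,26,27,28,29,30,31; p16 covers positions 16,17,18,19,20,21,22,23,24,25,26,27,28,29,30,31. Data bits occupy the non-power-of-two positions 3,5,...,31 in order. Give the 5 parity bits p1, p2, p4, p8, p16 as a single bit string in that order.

Place data bits at non-power-of-two positions: b3=0, b5=1, b6=0, b7=1, b9=1, b10=1, b11=1, b12=0, b13=0, b14=1, b15=1, b17=0, b18=0, b19=1, b20=0, b21=0, b22=0, b23=1, b24=1, b25=1, b26=0, b27=0, b28=0, b29=1, b30=1, b31=0.
p1 = XOR of data positions {3,5,7,9,11,13,15,17,19,21,23,25,27,29,31} = 0⊕1⊕1⊕1⊕1⊕0⊕1⊕0⊕1⊕0⊕1⊕1⊕0⊕1⊕0 = 1
p2 = XOR of data positions {3,6,7,10,11,14,15,18,19,22,23,26,27,30,31} = 0⊕0⊕1⊕1⊕1⊕1⊕1⊕0⊕1⊕0⊕1⊕0⊕0⊕1⊕0 = 0
p4 = XOR of data positions {5,6,7,12,13,14,15,20,21,22,23,28,29,30,31} = 1⊕0⊕1⊕0⊕0⊕1⊕1⊕0⊕0⊕0⊕1⊕0⊕1⊕1⊕0 = 1
p8 = XOR of data positions {9,10,11,12,13,14,15,24,25,26,27,28,29,30,31} = 1⊕1⊕1⊕0⊕0⊕1⊕1⊕1⊕1⊕0⊕0⊕0⊕1⊕1⊕0 = 1
p16 = XOR of data positions {17,18,19,20,21,22,23,24,25,26,27,28,29,30,31} = 0⊕0⊕1⊕0⊕0⊕0⊕1⊕1⊕1⊕0⊕0⊕0⊕1⊕1⊕0 = 0
Parity bits p1,p2,p4,p8,p16 = 10110

10110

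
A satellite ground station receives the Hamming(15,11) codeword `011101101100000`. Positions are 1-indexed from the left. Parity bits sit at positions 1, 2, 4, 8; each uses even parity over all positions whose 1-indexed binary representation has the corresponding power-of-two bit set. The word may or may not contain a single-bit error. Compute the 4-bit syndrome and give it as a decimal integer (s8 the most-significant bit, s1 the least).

s1: b1⊕b3⊕b5⊕b7⊕b9⊕b11⊕b13⊕b15 = 0⊕1⊕0⊕1⊕1⊕0⊕0⊕0 = 1
s2: b2⊕b3⊕b6⊕b7⊕b10⊕b11⊕b14⊕b15 = 1⊕1⊕1⊕1⊕1⊕0⊕0⊕0 = 1
s4: b4⊕b5⊕b6⊕b7⊕b12⊕b13⊕b14⊕b15 = 1⊕0⊕1⊕1⊕0⊕0⊕0⊕0 = 1
s8: b8⊕b9⊕b10⊕b11⊕b12⊕b13⊕b14⊕b15 = 0⊕1⊕1⊕0⊕0⊕0⊕0⊕0 = 0
Syndrome (s8...s1) = 0111 → position 7.

7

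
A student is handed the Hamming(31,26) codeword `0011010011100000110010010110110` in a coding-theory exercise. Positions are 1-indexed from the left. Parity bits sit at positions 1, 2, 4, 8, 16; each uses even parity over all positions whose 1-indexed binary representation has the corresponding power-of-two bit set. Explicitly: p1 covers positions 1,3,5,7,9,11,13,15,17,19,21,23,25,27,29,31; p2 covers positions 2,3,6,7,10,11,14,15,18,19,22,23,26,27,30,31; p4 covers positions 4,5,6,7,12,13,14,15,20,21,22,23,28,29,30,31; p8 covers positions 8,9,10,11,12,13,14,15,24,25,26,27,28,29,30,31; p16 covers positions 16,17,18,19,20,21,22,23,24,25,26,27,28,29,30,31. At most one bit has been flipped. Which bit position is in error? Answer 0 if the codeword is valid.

5

s1: b1⊕b3⊕b5⊕b7⊕b9⊕b11⊕b13⊕b15⊕b17⊕b19⊕b21⊕b23⊕b25⊕b27⊕b29⊕b31 = 0⊕1⊕0⊕0⊕1⊕1⊕0⊕0⊕1⊕0⊕1⊕0⊕0⊕1⊕1⊕0 = 1
s2: b2⊕b3⊕b6⊕b7⊕b10⊕b11⊕b14⊕b15⊕b18⊕b19⊕b22⊕b23⊕b26⊕b27⊕b30⊕b31 = 0⊕1⊕1⊕0⊕1⊕1⊕0⊕0⊕1⊕0⊕0⊕0⊕1⊕1⊕1⊕0 = 0
s4: b4⊕b5⊕b6⊕b7⊕b12⊕b13⊕b14⊕b15⊕b20⊕b21⊕b22⊕b23⊕b28⊕b29⊕b30⊕b31 = 1⊕0⊕1⊕0⊕0⊕0⊕0⊕0⊕0⊕1⊕0⊕0⊕0⊕1⊕1⊕0 = 1
s8: b8⊕b9⊕b10⊕b11⊕b12⊕b13⊕b14⊕b15⊕b24⊕b25⊕b26⊕b27⊕b28⊕b29⊕b30⊕b31 = 0⊕1⊕1⊕1⊕0⊕0⊕0⊕0⊕1⊕0⊕1⊕1⊕0⊕1⊕1⊕0 = 0
s16: b16⊕b17⊕b18⊕b19⊕b20⊕b21⊕b22⊕b23⊕b24⊕b25⊕b26⊕b27⊕b28⊕b29⊕b30⊕b31 = 0⊕1⊕1⊕0⊕0⊕1⊕0⊕0⊕1⊕0⊕1⊕1⊕0⊕1⊕1⊕0 = 0
Syndrome (s16...s1) = 00101 → position 5.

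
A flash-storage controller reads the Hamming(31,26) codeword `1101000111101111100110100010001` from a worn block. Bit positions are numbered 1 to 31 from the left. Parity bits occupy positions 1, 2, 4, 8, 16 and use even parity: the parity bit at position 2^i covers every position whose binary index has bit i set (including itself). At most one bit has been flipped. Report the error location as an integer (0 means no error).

s1: b1⊕b3⊕b5⊕b7⊕b9⊕b11⊕b13⊕b15⊕b17⊕b19⊕b21⊕b23⊕b25⊕b27⊕b29⊕b31 = 1⊕0⊕0⊕0⊕1⊕1⊕1⊕1⊕1⊕0⊕1⊕1⊕0⊕1⊕0⊕1 = 0
s2: b2⊕b3⊕b6⊕b7⊕b10⊕b11⊕b14⊕b15⊕b18⊕b19⊕b22⊕b23⊕b26⊕b27⊕b30⊕b31 = 1⊕0⊕0⊕0⊕1⊕1⊕1⊕1⊕0⊕0⊕0⊕1⊕0⊕1⊕0⊕1 = 0
s4: b4⊕b5⊕b6⊕b7⊕b12⊕b13⊕b14⊕b15⊕b20⊕b21⊕b22⊕b23⊕b28⊕b29⊕b30⊕b31 = 1⊕0⊕0⊕0⊕0⊕1⊕1⊕1⊕1⊕1⊕0⊕1⊕0⊕0⊕0⊕1 = 0
s8: b8⊕b9⊕b10⊕b11⊕b12⊕b13⊕b14⊕b15⊕b24⊕b25⊕b26⊕b27⊕b28⊕b29⊕b30⊕b31 = 1⊕1⊕1⊕1⊕0⊕1⊕1⊕1⊕0⊕0⊕0⊕1⊕0⊕0⊕0⊕1 = 1
s16: b16⊕b17⊕b18⊕b19⊕b20⊕b21⊕b22⊕b23⊕b24⊕b25⊕b26⊕b27⊕b28⊕b29⊕b30⊕b31 = 1⊕1⊕0⊕0⊕1⊕1⊕0⊕1⊕0⊕0⊕0⊕1⊕0⊕0⊕0⊕1 = 1
Syndrome (s16...s1) = 11000 → position 24.

24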